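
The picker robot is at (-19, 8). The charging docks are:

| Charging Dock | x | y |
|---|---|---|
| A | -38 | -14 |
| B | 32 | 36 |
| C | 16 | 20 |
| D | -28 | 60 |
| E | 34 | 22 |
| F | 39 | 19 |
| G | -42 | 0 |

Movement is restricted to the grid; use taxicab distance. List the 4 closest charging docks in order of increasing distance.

G, A, C, D

Distances from (-19, 8):
A: 41
B: 79
C: 47
D: 61
E: 67
F: 69
G: 31
Sorted: G (31) < A (41) < C (47) < D (61) < E (67) < F (69) < …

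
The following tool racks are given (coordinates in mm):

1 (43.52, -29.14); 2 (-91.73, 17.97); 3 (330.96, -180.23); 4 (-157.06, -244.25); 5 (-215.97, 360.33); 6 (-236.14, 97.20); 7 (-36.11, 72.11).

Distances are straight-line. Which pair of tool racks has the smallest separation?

2 and 7

Pairwise distances:
1–2: 143.22 mm
1–3: 324.73 mm
1–4: 294.12 mm
1–5: 468.00 mm
1–6: 306.87 mm
1–7: 128.81 mm
2–3: 466.85 mm
2–4: 270.24 mm
2–5: 364.21 mm
2–6: 164.72 mm
2–7: 77.62 mm
3–4: 492.20 mm
3–5: 768.98 mm
3–6: 631.32 mm
3–7: 445.44 mm
4–5: 607.44 mm
4–6: 350.49 mm
4–7: 338.69 mm
5–6: 263.90 mm
5–7: 339.74 mm
6–7: 201.60 mm
Closest pair: 2–7 at 77.62 mm.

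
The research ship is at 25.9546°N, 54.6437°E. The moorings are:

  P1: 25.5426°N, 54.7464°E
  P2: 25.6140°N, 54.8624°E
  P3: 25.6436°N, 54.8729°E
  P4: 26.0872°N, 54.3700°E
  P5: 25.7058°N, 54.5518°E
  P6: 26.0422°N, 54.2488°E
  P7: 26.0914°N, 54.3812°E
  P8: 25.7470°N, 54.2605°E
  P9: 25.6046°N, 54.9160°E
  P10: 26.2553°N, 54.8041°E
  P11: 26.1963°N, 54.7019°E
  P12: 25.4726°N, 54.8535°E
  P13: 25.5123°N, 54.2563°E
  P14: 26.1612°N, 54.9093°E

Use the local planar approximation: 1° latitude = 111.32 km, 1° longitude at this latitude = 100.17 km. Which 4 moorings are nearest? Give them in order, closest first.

P11, P5, P7, P4

Distances from 25.9546°N, 54.6437°E:
P1: 47.0034 km
P2: 43.7895 km
P3: 41.5415 km
P4: 31.1377 km
P5: 29.1862 km
P6: 40.7414 km
P7: 30.3861 km
P8: 44.8051 km
P9: 47.5608 km
P10: 37.1303 km
P11: 27.5304 km
P12: 57.6251 km
P13: 62.6910 km
P14: 35.1678 km
Sorted: P11 (27.5304 km) < P5 (29.1862 km) < P7 (30.3861 km) < P4 (31.1377 km) < P14 (35.1678 km) < P10 (37.1303 km) < …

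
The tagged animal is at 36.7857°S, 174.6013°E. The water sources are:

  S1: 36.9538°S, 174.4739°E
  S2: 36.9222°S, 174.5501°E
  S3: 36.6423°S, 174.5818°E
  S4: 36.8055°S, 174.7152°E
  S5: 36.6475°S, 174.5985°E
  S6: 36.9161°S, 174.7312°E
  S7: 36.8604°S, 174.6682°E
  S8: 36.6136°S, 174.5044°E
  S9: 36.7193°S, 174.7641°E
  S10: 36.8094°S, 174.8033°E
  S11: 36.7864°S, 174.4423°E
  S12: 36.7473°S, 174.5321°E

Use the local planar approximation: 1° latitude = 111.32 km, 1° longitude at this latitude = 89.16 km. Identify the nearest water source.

Distances from 36.7857°S, 174.6013°E:
S1: 21.8906 km
S2: 15.8661 km
S3: 16.0577 km
S4: 10.3918 km
S5: 15.3864 km
S6: 18.5704 km
S7: 10.2337 km
S8: 21.0161 km
S9: 16.2889 km
S10: 18.2025 km
S11: 14.1767 km
S12: 7.5060 km
Minimum: S12 at 7.5060 km.

S12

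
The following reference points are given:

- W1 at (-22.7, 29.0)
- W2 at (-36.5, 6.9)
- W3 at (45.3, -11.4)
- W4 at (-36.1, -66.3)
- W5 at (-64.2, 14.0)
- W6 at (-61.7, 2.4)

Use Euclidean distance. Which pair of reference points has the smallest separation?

W5 and W6

Pairwise distances:
W1–W2: 26.1
W1–W3: 79.1
W1–W4: 96.2
W1–W5: 44.1
W1–W6: 47.2
W2–W3: 83.8
W2–W4: 73.2
W2–W5: 28.6
W2–W6: 25.6
W3–W4: 98.2
W3–W5: 112.4
W3–W6: 107.9
W4–W5: 85.1
W4–W6: 73.3
W5–W6: 11.9
Closest pair: W5–W6 at 11.9.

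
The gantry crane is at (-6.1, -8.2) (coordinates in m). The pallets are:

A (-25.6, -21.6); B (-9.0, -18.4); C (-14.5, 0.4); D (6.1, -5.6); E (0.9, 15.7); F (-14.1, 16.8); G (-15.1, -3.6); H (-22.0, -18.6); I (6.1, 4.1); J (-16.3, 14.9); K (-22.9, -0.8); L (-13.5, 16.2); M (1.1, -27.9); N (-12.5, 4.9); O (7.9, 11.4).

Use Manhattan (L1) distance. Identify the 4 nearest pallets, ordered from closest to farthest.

Distances from (-6.1, -8.2):
A: |-19.5| + |-13.4| = 19.5 + 13.4 = 32.9 m
B: |-2.9| + |-10.2| = 2.9 + 10.2 = 13.1 m
C: |-8.4| + |8.6| = 8.4 + 8.6 = 17.0 m
D: |12.2| + |2.6| = 12.2 + 2.6 = 14.8 m
E: |7.0| + |23.9| = 7.0 + 23.9 = 30.9 m
F: |-8.0| + |25.0| = 8.0 + 25.0 = 33.0 m
G: |-9.0| + |4.6| = 9.0 + 4.6 = 13.6 m
H: |-15.9| + |-10.4| = 15.9 + 10.4 = 26.3 m
I: |12.2| + |12.3| = 12.2 + 12.3 = 24.5 m
J: |-10.2| + |23.1| = 10.2 + 23.1 = 33.3 m
K: |-16.8| + |7.4| = 16.8 + 7.4 = 24.2 m
L: |-7.4| + |24.4| = 7.4 + 24.4 = 31.8 m
M: |7.2| + |-19.7| = 7.2 + 19.7 = 26.9 m
N: |-6.4| + |13.1| = 6.4 + 13.1 = 19.5 m
O: |14.0| + |19.6| = 14.0 + 19.6 = 33.6 m
Sorted: B (13.1 m) < G (13.6 m) < D (14.8 m) < C (17.0 m) < N (19.5 m) < K (24.2 m) < …

B, G, D, C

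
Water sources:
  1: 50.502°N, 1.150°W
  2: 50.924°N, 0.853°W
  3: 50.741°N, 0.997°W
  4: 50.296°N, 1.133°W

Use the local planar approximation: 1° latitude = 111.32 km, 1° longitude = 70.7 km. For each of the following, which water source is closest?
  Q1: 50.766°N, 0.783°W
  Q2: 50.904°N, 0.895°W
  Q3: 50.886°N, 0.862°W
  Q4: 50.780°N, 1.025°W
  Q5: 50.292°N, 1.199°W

Q1 at 50.766°N, 0.783°W:
  1: 39.204 km
  2: 18.272 km
  3: 15.384 km
  4: 57.877 km
  → nearest: 3 (15.384 km)
Q2 at 50.904°N, 0.895°W:
  1: 48.246 km
  2: 3.711 km
  3: 19.526 km
  4: 69.743 km
  → nearest: 2 (3.711 km)
Q3 at 50.886°N, 0.862°W:
  1: 47.349 km
  2: 4.278 km
  3: 18.752 km
  4: 68.416 km
  → nearest: 2 (4.278 km)
Q4 at 50.780°N, 1.025°W:
  1: 32.184 km
  2: 20.121 km
  3: 4.772 km
  4: 54.417 km
  → nearest: 3 (4.772 km)
Q5 at 50.292°N, 1.199°W:
  1: 23.632 km
  2: 74.486 km
  3: 51.983 km
  4: 4.687 km
  → nearest: 4 (4.687 km)

Q1→3; Q2→2; Q3→2; Q4→3; Q5→4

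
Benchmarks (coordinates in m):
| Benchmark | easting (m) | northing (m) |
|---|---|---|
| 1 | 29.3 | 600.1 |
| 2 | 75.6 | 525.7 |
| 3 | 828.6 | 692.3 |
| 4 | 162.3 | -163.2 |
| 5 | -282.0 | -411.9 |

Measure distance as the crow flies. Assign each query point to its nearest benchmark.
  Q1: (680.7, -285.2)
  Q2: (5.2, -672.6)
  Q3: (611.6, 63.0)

Q1→4; Q2→5; Q3→4

Q1 at (680.7, -285.2):
  1: √((-651.4)² + (885.3)²) = √(424321.960 + 783756.090) = 1099.1 m
  2: √((-605.1)² + (810.9)²) = √(366146.010 + 657558.810) = 1011.8 m
  3: √((147.9)² + (977.5)²) = √(21874.410 + 955506.250) = 988.6 m
  4: √((-518.4)² + (122.0)²) = √(268738.560 + 14884.000) = 532.6 m
  5: √((-962.7)² + (-126.7)²) = √(926791.290 + 16052.890) = 971.0 m
  → nearest: 4 (532.6 m)
Q2 at (5.2, -672.6):
  1: √((24.1)² + (1272.7)²) = √(580.810 + 1619765.290) = 1272.9 m
  2: √((70.4)² + (1198.3)²) = √(4956.160 + 1435922.890) = 1200.4 m
  3: √((823.4)² + (1364.9)²) = √(677987.560 + 1862952.010) = 1594.0 m
  4: √((157.1)² + (509.4)²) = √(24680.410 + 259488.360) = 533.1 m
  5: √((-287.2)² + (260.7)²) = √(82483.840 + 67964.490) = 387.9 m
  → nearest: 5 (387.9 m)
Q3 at (611.6, 63.0):
  1: √((-582.3)² + (537.1)²) = √(339073.290 + 288476.410) = 792.2 m
  2: √((-536.0)² + (462.7)²) = √(287296.000 + 214091.290) = 708.1 m
  3: √((217.0)² + (629.3)²) = √(47089.000 + 396018.490) = 665.7 m
  4: √((-449.3)² + (-226.2)²) = √(201870.490 + 51166.440) = 503.0 m
  5: √((-893.6)² + (-474.9)²) = √(798520.960 + 225530.010) = 1012.0 m
  → nearest: 4 (503.0 m)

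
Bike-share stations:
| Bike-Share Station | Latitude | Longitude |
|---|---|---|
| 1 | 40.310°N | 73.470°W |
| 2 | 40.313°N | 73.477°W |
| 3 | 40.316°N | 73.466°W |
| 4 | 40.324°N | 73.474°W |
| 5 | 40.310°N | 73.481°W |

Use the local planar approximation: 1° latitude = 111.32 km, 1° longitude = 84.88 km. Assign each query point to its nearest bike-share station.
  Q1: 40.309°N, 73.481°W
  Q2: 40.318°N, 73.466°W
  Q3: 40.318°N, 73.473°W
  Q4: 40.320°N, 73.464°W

Q1→5; Q2→3; Q3→3; Q4→3

Q1 at 40.309°N, 73.481°W:
  1: 0.940 km
  2: 0.560 km
  3: 1.493 km
  4: 1.772 km
  5: 0.111 km
  → nearest: 5 (0.111 km)
Q2 at 40.318°N, 73.466°W:
  1: 0.953 km
  2: 1.087 km
  3: 0.223 km
  4: 0.952 km
  5: 1.554 km
  → nearest: 3 (0.223 km)
Q3 at 40.318°N, 73.473°W:
  1: 0.926 km
  2: 0.652 km
  3: 0.635 km
  4: 0.673 km
  5: 1.120 km
  → nearest: 3 (0.635 km)
Q4 at 40.320°N, 73.464°W:
  1: 1.224 km
  2: 1.351 km
  3: 0.477 km
  4: 0.959 km
  5: 1.822 km
  → nearest: 3 (0.477 km)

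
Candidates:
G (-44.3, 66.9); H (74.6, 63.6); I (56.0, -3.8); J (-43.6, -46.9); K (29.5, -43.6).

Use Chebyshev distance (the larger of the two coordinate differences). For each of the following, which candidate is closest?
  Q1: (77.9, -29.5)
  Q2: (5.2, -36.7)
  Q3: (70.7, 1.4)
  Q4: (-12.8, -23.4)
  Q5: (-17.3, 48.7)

Q1→I; Q2→K; Q3→I; Q4→J; Q5→G

Q1 at (77.9, -29.5):
  G: 122.2
  H: 93.1
  I: 25.7
  J: 121.5
  K: 48.4
  → nearest: I (25.7)
Q2 at (5.2, -36.7):
  G: 103.6
  H: 100.3
  I: 50.8
  J: 48.8
  K: 24.3
  → nearest: K (24.3)
Q3 at (70.7, 1.4):
  G: 115.0
  H: 62.2
  I: 14.7
  J: 114.3
  K: 45.0
  → nearest: I (14.7)
Q4 at (-12.8, -23.4):
  G: 90.3
  H: 87.4
  I: 68.8
  J: 30.8
  K: 42.3
  → nearest: J (30.8)
Q5 at (-17.3, 48.7):
  G: 27.0
  H: 91.9
  I: 73.3
  J: 95.6
  K: 92.3
  → nearest: G (27.0)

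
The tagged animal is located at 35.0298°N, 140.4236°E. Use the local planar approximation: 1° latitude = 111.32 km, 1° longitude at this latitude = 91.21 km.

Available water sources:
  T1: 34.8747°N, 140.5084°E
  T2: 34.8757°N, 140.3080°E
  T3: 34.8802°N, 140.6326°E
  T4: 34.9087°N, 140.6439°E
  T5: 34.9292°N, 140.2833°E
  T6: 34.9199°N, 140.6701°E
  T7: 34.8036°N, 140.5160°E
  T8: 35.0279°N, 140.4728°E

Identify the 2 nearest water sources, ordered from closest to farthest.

T8, T5

Distances from 35.0298°N, 140.4236°E:
T1: 18.9190 km
T2: 20.1357 km
T3: 25.3127 km
T4: 24.1968 km
T5: 17.0050 km
T6: 25.5963 km
T7: 26.5535 km
T8: 4.4925 km
Sorted: T8 (4.4925 km) < T5 (17.0050 km) < T1 (18.9190 km) < T2 (20.1357 km) < …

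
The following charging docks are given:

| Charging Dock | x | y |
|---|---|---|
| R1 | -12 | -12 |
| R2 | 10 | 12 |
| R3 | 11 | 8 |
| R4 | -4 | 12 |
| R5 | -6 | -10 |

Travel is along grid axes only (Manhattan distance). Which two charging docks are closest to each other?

R2 and R3

Pairwise distances:
R2–R3: |1| + |-4| = 1 + 4 = 5
R1–R5: |6| + |2| = 6 + 2 = 8
R2–R4: |-14| + |0| = 14 + 0 = 14
R3–R4: |-15| + |4| = 15 + 4 = 19
R4–R5: |-2| + |-22| = 2 + 22 = 24
R1–R4: |8| + |24| = 8 + 24 = 32
R3–R5: |-17| + |-18| = 17 + 18 = 35
R2–R5: |-16| + |-22| = 16 + 22 = 38
R1–R3: |23| + |20| = 23 + 20 = 43
R1–R2: |22| + |24| = 22 + 24 = 46
Closest pair: R2–R3 at 5.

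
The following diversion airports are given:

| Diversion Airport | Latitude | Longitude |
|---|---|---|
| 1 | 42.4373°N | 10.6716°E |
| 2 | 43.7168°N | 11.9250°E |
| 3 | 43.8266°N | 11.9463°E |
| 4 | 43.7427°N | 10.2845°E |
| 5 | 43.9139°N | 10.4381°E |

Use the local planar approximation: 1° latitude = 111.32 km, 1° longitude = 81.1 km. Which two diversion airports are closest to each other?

2 and 3

Pairwise distances:
1–2: 174.9866 km
1–3: 186.0263 km
1–4: 148.6696 km
1–5: 165.4623 km
2–3: 12.3444 km
2–4: 133.0758 km
2–5: 122.5675 km
3–4: 135.0952 km
3–5: 122.7005 km
4–5: 22.7680 km
Closest pair: 2–3 at 12.3444 km.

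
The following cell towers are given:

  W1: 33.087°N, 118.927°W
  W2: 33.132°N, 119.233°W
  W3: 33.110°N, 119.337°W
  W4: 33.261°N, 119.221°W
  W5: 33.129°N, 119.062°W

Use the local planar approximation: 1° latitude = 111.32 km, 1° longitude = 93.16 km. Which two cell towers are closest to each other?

W2 and W3

Pairwise distances:
W1–W2: 28.944 km
W1–W3: 38.281 km
W1–W4: 33.546 km
W1–W5: 13.418 km
W2–W3: 9.993 km
W2–W4: 14.404 km
W2–W5: 15.934 km
W3–W4: 19.983 km
W3–W5: 25.706 km
W4–W5: 20.865 km
Closest pair: W2–W3 at 9.993 km.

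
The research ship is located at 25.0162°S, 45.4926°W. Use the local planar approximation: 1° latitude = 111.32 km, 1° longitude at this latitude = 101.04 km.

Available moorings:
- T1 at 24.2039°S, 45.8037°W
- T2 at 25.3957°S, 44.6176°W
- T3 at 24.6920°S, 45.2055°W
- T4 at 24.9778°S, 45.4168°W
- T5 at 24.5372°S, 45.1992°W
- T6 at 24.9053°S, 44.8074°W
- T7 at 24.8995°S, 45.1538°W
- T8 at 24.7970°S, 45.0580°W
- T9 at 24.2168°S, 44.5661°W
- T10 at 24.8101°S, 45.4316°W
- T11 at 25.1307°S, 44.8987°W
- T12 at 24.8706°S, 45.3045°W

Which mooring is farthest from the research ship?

Distances from 25.0162°S, 45.4926°W:
T1: 95.7329 km
T2: 97.9849 km
T3: 46.3032 km
T4: 8.7710 km
T5: 61.0090 km
T6: 70.3247 km
T7: 36.6145 km
T8: 50.2363 km
T9: 129.1611 km
T10: 23.7565 km
T11: 61.3464 km
T12: 24.9784 km
Maximum: T9 at 129.1611 km.

T9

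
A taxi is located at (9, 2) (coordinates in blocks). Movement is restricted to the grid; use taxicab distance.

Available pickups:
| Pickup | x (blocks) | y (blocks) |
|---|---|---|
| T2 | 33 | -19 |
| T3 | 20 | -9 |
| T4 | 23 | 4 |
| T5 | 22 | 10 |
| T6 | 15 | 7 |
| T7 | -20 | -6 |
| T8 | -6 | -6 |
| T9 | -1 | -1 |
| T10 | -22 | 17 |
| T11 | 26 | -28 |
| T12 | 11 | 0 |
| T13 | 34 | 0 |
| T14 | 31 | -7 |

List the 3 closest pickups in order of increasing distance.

Distances from (9, 2):
T2: 45 blocks
T3: 22 blocks
T4: 16 blocks
T5: 21 blocks
T6: 11 blocks
T7: 37 blocks
T8: 23 blocks
T9: 13 blocks
T10: 46 blocks
T11: 47 blocks
T12: 4 blocks
T13: 27 blocks
T14: 31 blocks
Sorted: T12 (4 blocks) < T6 (11 blocks) < T9 (13 blocks) < T4 (16 blocks) < T5 (21 blocks) < …

T12, T6, T9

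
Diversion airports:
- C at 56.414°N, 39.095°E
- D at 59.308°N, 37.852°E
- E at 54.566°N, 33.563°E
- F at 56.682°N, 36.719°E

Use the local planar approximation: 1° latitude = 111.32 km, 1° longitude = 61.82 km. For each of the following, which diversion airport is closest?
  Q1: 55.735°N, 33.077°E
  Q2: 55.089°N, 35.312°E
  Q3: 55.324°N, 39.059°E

Q1→E; Q2→E; Q3→C

Q1 at 55.735°N, 33.077°E:
  C: √((0.679·111.32)² + (6.018·61.82)²) = √(5713.28572 + 138408.37451) = 379.634 km
  D: √((3.573·111.32)² + (4.775·61.82)²) = √(158202.16689 + 87137.43129) = 495.318 km
  E: √((-1.169·111.32)² + (0.486·61.82)²) = √(16934.61851 + 902.67318) = 133.556 km
  F: √((0.947·111.32)² + (3.642·61.82)²) = √(11113.38483 + 50691.82003) = 248.607 km
  → nearest: E (133.556 km)
Q2 at 55.089°N, 35.312°E:
  C: √((1.325·111.32)² + (3.783·61.82)²) = √(21755.95500 + 54692.86629) = 276.494 km
  D: √((4.219·111.32)² + (2.540·61.82)²) = √(220579.65143 + 24656.15972) = 495.213 km
  E: √((-0.523·111.32)² + (-1.749·61.82)²) = √(3389.61032 + 11690.62205) = 122.802 km
  F: √((1.593·111.32)² + (1.407·61.82)²) = √(31446.90777 + 7565.64913) = 197.516 km
  → nearest: E (122.802 km)
Q3 at 55.324°N, 39.059°E:
  C: √((1.090·111.32)² + (0.036·61.82)²) = √(14723.10439 + 4.95294) = 121.359 km
  D: √((3.984·111.32)² + (-1.207·61.82)²) = √(196691.25656 + 5567.65789) = 449.732 km
  E: √((-0.758·111.32)² + (-5.496·61.82)²) = √(7120.07891 + 115438.70590) = 350.084 km
  F: √((1.358·111.32)² + (-2.340·61.82)²) = √(22853.14290 + 20926.16842) = 209.235 km
  → nearest: C (121.359 km)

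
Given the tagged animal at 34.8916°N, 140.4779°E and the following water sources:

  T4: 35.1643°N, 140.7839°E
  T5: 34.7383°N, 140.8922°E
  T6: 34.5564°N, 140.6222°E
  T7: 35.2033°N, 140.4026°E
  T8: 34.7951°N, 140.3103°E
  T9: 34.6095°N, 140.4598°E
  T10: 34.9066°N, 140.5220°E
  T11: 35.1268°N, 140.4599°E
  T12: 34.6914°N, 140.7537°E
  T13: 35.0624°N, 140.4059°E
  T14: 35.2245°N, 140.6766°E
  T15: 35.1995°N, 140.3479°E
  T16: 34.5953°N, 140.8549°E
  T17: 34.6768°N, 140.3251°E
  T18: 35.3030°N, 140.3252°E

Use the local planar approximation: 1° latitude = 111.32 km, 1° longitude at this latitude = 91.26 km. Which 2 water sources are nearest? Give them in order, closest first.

T10, T8

Distances from 34.8916°N, 140.4779°E:
T4: √((0.2727·111.32)² + (0.3060·91.26)²) = √(921.545263 + 779.836901) = 41.2478 km
T5: √((-0.1533·111.32)² + (0.4143·91.26)²) = √(291.226375 + 1429.521842) = 41.4819 km
T6: √((-0.3352·111.32)² + (0.1443·91.26)²) = √(1392.369224 + 173.417768) = 39.5700 km
T7: √((0.3117·111.32)² + (-0.0753·91.26)²) = √(1203.982016 + 47.222707) = 35.3724 km
T8: √((-0.0965·111.32)² + (-0.1676·91.26)²) = √(115.398728 + 233.942409) = 18.6907 km
T9: √((-0.2821·111.32)² + (-0.0181·91.26)²) = √(986.171773 + 2.728463) = 31.4468 km
T10: √((0.0150·111.32)² + (0.0441·91.26)²) = √(2.788232 + 16.197131) = 4.3572 km
T11: √((0.2352·111.32)² + (-0.0180·91.26)²) = √(685.521421 + 2.698398) = 26.2339 km
T12: √((-0.2002·111.32)² + (0.2758·91.26)²) = √(496.677563 + 633.504133) = 33.6182 km
T13: √((0.1708·111.32)² + (-0.0720·91.26)²) = √(361.511509 + 43.174361) = 20.1168 km
T14: √((0.3329·111.32)² + (0.1987·91.26)²) = √(1373.327086 + 328.818817) = 41.2571 km
T15: √((0.3079·111.32)² + (-0.1300·91.26)²) = √(1174.804965 + 140.749750) = 36.2706 km
T16: √((-0.2963·111.32)² + (0.3770·91.26)²) = √(1087.951908 + 1183.705401) = 47.6619 km
T17: √((-0.2148·111.32)² + (-0.1528·91.26)²) = √(571.761554 + 194.449861) = 27.6805 km
T18: √((0.4114·111.32)² + (-0.1527·91.26)²) = √(2097.369606 + 194.195429) = 47.8703 km
Sorted: T10 (4.3572 km) < T8 (18.6907 km) < T13 (20.1168 km) < T11 (26.2339 km) < …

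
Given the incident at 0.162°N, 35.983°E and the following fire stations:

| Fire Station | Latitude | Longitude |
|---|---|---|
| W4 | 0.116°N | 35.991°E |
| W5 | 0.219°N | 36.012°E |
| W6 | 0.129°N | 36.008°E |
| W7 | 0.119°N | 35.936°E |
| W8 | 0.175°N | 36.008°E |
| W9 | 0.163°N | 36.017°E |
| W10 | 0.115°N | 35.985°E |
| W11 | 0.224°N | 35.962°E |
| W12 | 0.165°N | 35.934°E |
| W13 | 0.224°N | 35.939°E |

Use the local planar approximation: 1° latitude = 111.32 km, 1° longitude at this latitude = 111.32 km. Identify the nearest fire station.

W8

Distances from 0.162°N, 35.983°E:
W4: 5.198 km
W5: 7.119 km
W6: 4.609 km
W7: 7.091 km
W8: 3.137 km
W9: 3.787 km
W10: 5.237 km
W11: 7.287 km
W12: 5.465 km
W13: 8.463 km
Minimum: W8 at 3.137 km.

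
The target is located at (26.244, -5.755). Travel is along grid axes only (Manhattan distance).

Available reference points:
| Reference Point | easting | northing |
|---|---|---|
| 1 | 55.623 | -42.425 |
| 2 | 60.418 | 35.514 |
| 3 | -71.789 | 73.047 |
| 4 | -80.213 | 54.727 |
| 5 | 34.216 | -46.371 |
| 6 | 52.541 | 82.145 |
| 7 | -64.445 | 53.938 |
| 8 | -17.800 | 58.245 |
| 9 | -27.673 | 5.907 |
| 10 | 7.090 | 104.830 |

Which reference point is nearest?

Distances from (26.244, -5.755):
1: |29.379| + |-36.670| = 29.379 + 36.670 = 66.049
2: |34.174| + |41.269| = 34.174 + 41.269 = 75.443
3: |-98.033| + |78.802| = 98.033 + 78.802 = 176.835
4: |-106.457| + |60.482| = 106.457 + 60.482 = 166.939
5: |7.972| + |-40.616| = 7.972 + 40.616 = 48.588
6: |26.297| + |87.900| = 26.297 + 87.900 = 114.197
7: |-90.689| + |59.693| = 90.689 + 59.693 = 150.382
8: |-44.044| + |64.000| = 44.044 + 64.000 = 108.044
9: |-53.917| + |11.662| = 53.917 + 11.662 = 65.579
10: |-19.154| + |110.585| = 19.154 + 110.585 = 129.739
Minimum: 5 at 48.588.

5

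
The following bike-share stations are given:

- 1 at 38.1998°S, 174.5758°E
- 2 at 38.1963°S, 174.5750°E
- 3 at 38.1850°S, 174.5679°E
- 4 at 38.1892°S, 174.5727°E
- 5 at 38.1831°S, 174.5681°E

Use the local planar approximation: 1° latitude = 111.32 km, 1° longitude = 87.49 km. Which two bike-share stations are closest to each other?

Pairwise distances:
3–5: 0.2122 km
1–2: 0.3959 km
3–4: 0.6285 km
4–5: 0.7894 km
2–4: 0.8156 km
1–4: 1.2108 km
2–3: 1.4029 km
2–5: 1.5886 km
1–3: 1.7866 km
1–5: 1.9773 km
Closest pair: 3–5 at 0.2122 km.

3 and 5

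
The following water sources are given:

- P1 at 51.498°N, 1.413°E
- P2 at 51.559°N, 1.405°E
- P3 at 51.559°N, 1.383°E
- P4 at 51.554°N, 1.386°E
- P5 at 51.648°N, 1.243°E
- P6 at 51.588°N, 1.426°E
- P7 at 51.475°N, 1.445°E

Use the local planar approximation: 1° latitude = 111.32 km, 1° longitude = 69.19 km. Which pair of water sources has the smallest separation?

P3 and P4

Pairwise distances:
P1–P2: √((0.061·111.32)² + (-0.008·69.19)²) = √(46.11116 + 0.30638) = 6.813 km
P1–P3: √((0.061·111.32)² + (-0.030·69.19)²) = √(46.11116 + 4.30853) = 7.101 km
P1–P4: √((0.056·111.32)² + (-0.027·69.19)²) = √(38.86176 + 3.48991) = 6.508 km
P1–P5: √((0.150·111.32)² + (-0.170·69.19)²) = √(278.82320 + 138.35170) = 20.425 km
P1–P6: √((0.090·111.32)² + (0.013·69.19)²) = √(100.37635 + 0.80905) = 10.059 km
P1–P7: √((-0.023·111.32)² + (0.032·69.19)²) = √(6.55544 + 4.90215) = 3.385 km
P2–P3: √((0.000·111.32)² + (-0.022·69.19)²) = √(0.00000 + 2.31703) = 1.522 km
P2–P4: √((-0.005·111.32)² + (-0.019·69.19)²) = √(0.30980 + 1.72820) = 1.428 km
P2–P5: √((0.089·111.32)² + (-0.162·69.19)²) = √(98.15816 + 125.63675) = 14.960 km
P2–P6: √((0.029·111.32)² + (0.021·69.19)²) = √(10.42179 + 2.11118) = 3.540 km
P2–P7: √((-0.084·111.32)² + (0.040·69.19)²) = √(87.43896 + 7.65961) = 9.752 km
P3–P4: √((-0.005·111.32)² + (0.003·69.19)²) = √(0.30980 + 0.04309) = 0.594 km
P3–P5: √((0.089·111.32)² + (-0.140·69.19)²) = √(98.15816 + 93.83022) = 13.856 km
P3–P6: √((0.029·111.32)² + (0.043·69.19)²) = √(10.42179 + 8.85164) = 4.390 km
P3–P7: √((-0.084·111.32)² + (0.062·69.19)²) = √(87.43896 + 18.40221) = 10.288 km
P4–P5: √((0.094·111.32)² + (-0.143·69.19)²) = √(109.49697 + 97.89460) = 14.401 km
P4–P6: √((0.034·111.32)² + (0.040·69.19)²) = √(14.32532 + 7.65961) = 4.689 km
P4–P7: √((-0.079·111.32)² + (0.059·69.19)²) = √(77.33936 + 16.66444) = 9.696 km
P5–P6: √((-0.060·111.32)² + (0.183·69.19)²) = √(44.61171 + 160.32042) = 14.315 km
P5–P7: √((-0.173·111.32)² + (0.202·69.19)²) = √(370.88443 + 195.33920) = 23.795 km
P6–P7: √((-0.113·111.32)² + (0.019·69.19)²) = √(158.23527 + 1.72820) = 12.648 km
Closest pair: P3–P4 at 0.594 km.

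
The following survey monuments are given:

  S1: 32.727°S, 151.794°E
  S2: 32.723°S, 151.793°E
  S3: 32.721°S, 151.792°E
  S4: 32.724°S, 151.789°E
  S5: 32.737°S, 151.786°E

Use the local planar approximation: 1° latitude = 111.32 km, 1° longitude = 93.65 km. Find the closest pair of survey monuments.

S2 and S3

Pairwise distances:
S2–S3: 0.242 km
S2–S4: 0.391 km
S3–S4: 0.436 km
S1–S2: 0.455 km
S1–S4: 0.575 km
S1–S3: 0.694 km
S1–S5: 1.342 km
S4–S5: 1.474 km
S2–S5: 1.691 km
S3–S5: 1.868 km
Closest pair: S2–S3 at 0.242 km.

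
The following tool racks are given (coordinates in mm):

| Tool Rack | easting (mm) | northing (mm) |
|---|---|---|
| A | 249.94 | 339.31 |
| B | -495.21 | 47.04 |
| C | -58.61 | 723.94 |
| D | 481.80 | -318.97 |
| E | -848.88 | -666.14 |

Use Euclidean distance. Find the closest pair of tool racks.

Pairwise distances:
A–B: √((-745.15)² + (-292.27)²) = √(555248.5225 + 85421.7529) = 800.42 mm
A–C: √((-308.55)² + (384.63)²) = √(95203.1025 + 147940.2369) = 493.10 mm
A–D: √((231.86)² + (-658.28)²) = √(53759.0596 + 433332.5584) = 697.92 mm
A–E: √((-1098.82)² + (-1005.45)²) = √(1207405.3924 + 1010929.7025) = 1489.41 mm
B–C: √((436.60)² + (676.90)²) = √(190619.5600 + 458193.6100) = 805.49 mm
B–D: √((977.01)² + (-366.01)²) = √(954548.5401 + 133963.3201) = 1043.32 mm
B–E: √((-353.67)² + (-713.18)²) = √(125082.4689 + 508625.7124) = 796.06 mm
C–D: √((540.41)² + (-1042.91)²) = √(292042.9681 + 1087661.2681) = 1174.61 mm
C–E: √((-790.27)² + (-1390.08)²) = √(624526.6729 + 1932322.4064) = 1599.02 mm
D–E: √((-1330.68)² + (-347.17)²) = √(1770709.2624 + 120527.0089) = 1375.22 mm
Closest pair: A–C at 493.10 mm.

A and C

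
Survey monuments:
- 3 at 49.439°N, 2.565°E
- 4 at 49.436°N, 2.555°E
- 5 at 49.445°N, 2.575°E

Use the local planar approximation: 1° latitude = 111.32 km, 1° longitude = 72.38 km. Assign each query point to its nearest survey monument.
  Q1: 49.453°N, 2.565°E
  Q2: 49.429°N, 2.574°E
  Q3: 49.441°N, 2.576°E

Q1→5; Q2→3; Q3→5

Q1 at 49.453°N, 2.565°E:
  3: √((-0.014·111.32)² + (0.000·72.38)²) = √(2.42886 + 0.00000) = 1.558 km
  4: √((-0.017·111.32)² + (-0.010·72.38)²) = √(3.58133 + 0.52389) = 2.026 km
  5: √((-0.008·111.32)² + (0.010·72.38)²) = √(0.79310 + 0.52389) = 1.148 km
  → nearest: 5 (1.148 km)
Q2 at 49.429°N, 2.574°E:
  3: √((0.010·111.32)² + (-0.009·72.38)²) = √(1.23921 + 0.42435) = 1.290 km
  4: √((0.007·111.32)² + (-0.019·72.38)²) = √(0.60721 + 1.89123) = 1.581 km
  5: √((0.016·111.32)² + (0.001·72.38)²) = √(3.17239 + 0.00524) = 1.783 km
  → nearest: 3 (1.290 km)
Q3 at 49.441°N, 2.576°E:
  3: √((-0.002·111.32)² + (-0.011·72.38)²) = √(0.04957 + 0.63390) = 0.827 km
  4: √((-0.005·111.32)² + (-0.021·72.38)²) = √(0.30980 + 2.31034) = 1.619 km
  5: √((0.004·111.32)² + (-0.001·72.38)²) = √(0.19827 + 0.00524) = 0.451 km
  → nearest: 5 (0.451 km)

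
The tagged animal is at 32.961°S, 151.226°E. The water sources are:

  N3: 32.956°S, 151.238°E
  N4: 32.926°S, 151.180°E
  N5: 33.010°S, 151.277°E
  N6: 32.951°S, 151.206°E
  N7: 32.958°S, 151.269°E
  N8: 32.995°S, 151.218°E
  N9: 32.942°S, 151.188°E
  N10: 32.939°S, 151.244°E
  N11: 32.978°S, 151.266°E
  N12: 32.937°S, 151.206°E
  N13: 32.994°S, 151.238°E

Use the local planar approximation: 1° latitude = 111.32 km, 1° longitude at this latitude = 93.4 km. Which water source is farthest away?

N5

Distances from 32.961°S, 151.226°E:
N3: 1.251 km
N4: 5.800 km
N5: 7.242 km
N6: 2.175 km
N7: 4.030 km
N8: 3.858 km
N9: 4.132 km
N10: 2.971 km
N11: 4.188 km
N12: 3.260 km
N13: 3.841 km
Maximum: N5 at 7.242 km.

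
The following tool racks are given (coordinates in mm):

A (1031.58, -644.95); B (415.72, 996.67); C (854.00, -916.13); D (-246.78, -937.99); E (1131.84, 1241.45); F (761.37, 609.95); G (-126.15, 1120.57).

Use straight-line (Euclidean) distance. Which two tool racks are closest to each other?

Pairwise distances:
A–C: √((-177.58)² + (-271.18)²) = √(31534.6564 + 73538.5924) = 324.15 mm
B–F: √((345.65)² + (-386.72)²) = √(119473.9225 + 149552.3584) = 518.68 mm
B–G: √((-541.87)² + (123.90)²) = √(293623.0969 + 15351.2100) = 555.85 mm
E–F: √((-370.47)² + (-631.50)²) = √(137248.0209 + 398792.2500) = 732.15 mm
B–E: √((716.12)² + (244.78)²) = √(512827.8544 + 59917.2484) = 756.80 mm
F–G: √((-887.52)² + (510.62)²) = √(787691.7504 + 260732.7844) = 1023.93 mm
C–D: √((-1100.78)² + (-21.86)²) = √(1211716.6084 + 477.8596) = 1101.00 mm
E–G: √((-1257.99)² + (-120.88)²) = √(1582538.8401 + 14611.9744) = 1263.78 mm
A–F: √((-270.21)² + (1254.90)²) = √(73013.4441 + 1574774.0100) = 1283.66 mm
A–D: √((-1278.36)² + (-293.04)²) = √(1634204.2896 + 85872.4416) = 1311.52 mm
C–F: √((-92.63)² + (1526.08)²) = √(8580.3169 + 2328920.1664) = 1528.89 mm
A–B: √((-615.86)² + (1641.62)²) = √(379283.5396 + 2694916.2244) = 1753.34 mm
D–F: √((1008.15)² + (1547.94)²) = √(1016366.4225 + 2396118.2436) = 1847.29 mm
A–E: √((100.26)² + (1886.40)²) = √(10052.0676 + 3558504.9600) = 1889.06 mm
B–C: √((438.28)² + (-1912.80)²) = √(192089.3584 + 3658803.8400) = 1962.37 mm
B–D: √((-662.50)² + (-1934.66)²) = √(438906.2500 + 3742909.3156) = 2044.95 mm
D–G: √((120.63)² + (2058.56)²) = √(14551.5969 + 4237669.2736) = 2062.09 mm
A–G: √((-1157.73)² + (1765.52)²) = √(1340338.7529 + 3117060.8704) = 2111.26 mm
C–E: √((277.84)² + (2157.58)²) = √(77195.0656 + 4655151.4564) = 2175.40 mm
C–G: √((-980.15)² + (2036.70)²) = √(960694.0225 + 4148146.8900) = 2260.27 mm
D–E: √((1378.62)² + (2179.44)²) = √(1900593.1044 + 4749958.7136) = 2578.87 mm
Closest pair: A–C at 324.15 mm.

A and C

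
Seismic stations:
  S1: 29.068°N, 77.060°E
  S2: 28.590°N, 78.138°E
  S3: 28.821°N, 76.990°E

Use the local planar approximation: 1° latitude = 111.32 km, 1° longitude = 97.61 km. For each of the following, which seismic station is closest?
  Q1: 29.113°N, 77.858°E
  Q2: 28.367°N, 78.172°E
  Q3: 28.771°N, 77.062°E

Q1→S2; Q2→S2; Q3→S3

Q1 at 29.113°N, 77.858°E:
  S1: √((-0.045·111.32)² + (-0.798·97.61)²) = √(25.09409 + 6067.28518) = 78.054 km
  S2: √((-0.523·111.32)² + (0.280·97.61)²) = √(3389.61032 + 746.97263) = 64.316 km
  S3: √((-0.292·111.32)² + (-0.868·97.61)²) = √(1056.60363 + 7178.40696) = 90.747 km
  → nearest: S2 (64.316 km)
Q2 at 28.367°N, 78.172°E:
  S1: √((0.701·111.32)² + (-1.112·97.61)²) = √(6089.51117 + 11781.43523) = 133.682 km
  S2: √((0.223·111.32)² + (-0.034·97.61)²) = √(616.24885 + 11.01404) = 25.045 km
  S3: √((0.454·111.32)² + (-1.182·97.61)²) = √(2554.21882 + 13311.39524) = 125.959 km
  → nearest: S2 (25.045 km)
Q3 at 28.771°N, 77.062°E:
  S1: √((0.297·111.32)² + (-0.002·97.61)²) = √(1093.09849 + 0.03811) = 33.063 km
  S2: √((-0.181·111.32)² + (1.076·97.61)²) = √(405.97898 + 11030.95640) = 106.944 km
  S3: √((0.050·111.32)² + (-0.072·97.61)²) = √(30.98036 + 49.39166) = 8.965 km
  → nearest: S3 (8.965 km)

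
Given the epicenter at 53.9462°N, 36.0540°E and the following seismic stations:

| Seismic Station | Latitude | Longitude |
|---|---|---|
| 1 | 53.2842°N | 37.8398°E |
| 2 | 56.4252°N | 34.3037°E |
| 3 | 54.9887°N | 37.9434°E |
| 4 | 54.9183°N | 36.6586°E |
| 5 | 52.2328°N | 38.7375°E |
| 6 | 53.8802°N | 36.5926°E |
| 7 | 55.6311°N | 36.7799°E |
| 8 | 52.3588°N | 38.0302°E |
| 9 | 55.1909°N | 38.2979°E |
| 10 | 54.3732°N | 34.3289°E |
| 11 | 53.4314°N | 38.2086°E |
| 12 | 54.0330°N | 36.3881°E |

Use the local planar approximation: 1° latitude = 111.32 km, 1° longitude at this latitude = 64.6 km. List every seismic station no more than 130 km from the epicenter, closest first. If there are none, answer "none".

Distances from 53.9462°N, 36.0540°E:
1: 136.8917 km
2: 298.2279 km
3: 168.4201 km
4: 115.0468 km
5: 257.7436 km
6: 35.5608 km
7: 193.3362 km
8: 217.9998 km
9: 200.5271 km
10: 121.1555 km
11: 150.5232 km
12: 23.6471 km
Threshold 130 km: 12 (23.6471 km), 6 (35.5608 km), 4 (115.0468 km), 10 (121.1555 km) are within range.

12, 6, 4, 10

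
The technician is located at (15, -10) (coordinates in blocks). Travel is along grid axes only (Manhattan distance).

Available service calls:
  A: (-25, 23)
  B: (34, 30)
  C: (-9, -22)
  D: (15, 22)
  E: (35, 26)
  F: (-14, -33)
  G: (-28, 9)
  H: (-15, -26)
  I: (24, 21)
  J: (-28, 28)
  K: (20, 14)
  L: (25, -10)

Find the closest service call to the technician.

L

Distances from (15, -10):
A: |-40| + |33| = 40 + 33 = 73 blocks
B: |19| + |40| = 19 + 40 = 59 blocks
C: |-24| + |-12| = 24 + 12 = 36 blocks
D: |0| + |32| = 0 + 32 = 32 blocks
E: |20| + |36| = 20 + 36 = 56 blocks
F: |-29| + |-23| = 29 + 23 = 52 blocks
G: |-43| + |19| = 43 + 19 = 62 blocks
H: |-30| + |-16| = 30 + 16 = 46 blocks
I: |9| + |31| = 9 + 31 = 40 blocks
J: |-43| + |38| = 43 + 38 = 81 blocks
K: |5| + |24| = 5 + 24 = 29 blocks
L: |10| + |0| = 10 + 0 = 10 blocks
Minimum: L at 10 blocks.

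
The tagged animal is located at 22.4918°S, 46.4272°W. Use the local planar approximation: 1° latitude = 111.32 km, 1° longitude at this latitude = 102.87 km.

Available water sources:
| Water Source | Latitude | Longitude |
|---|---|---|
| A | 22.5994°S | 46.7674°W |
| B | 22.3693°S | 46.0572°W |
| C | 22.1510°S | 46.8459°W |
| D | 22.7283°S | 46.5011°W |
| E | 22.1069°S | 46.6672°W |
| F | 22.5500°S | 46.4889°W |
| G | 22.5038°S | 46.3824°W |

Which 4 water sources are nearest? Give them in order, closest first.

G, F, D, A

Distances from 22.4918°S, 46.4272°W:
A: 36.9895 km
B: 40.4310 km
C: 57.3973 km
D: 27.4028 km
E: 49.4511 km
F: 9.0698 km
G: 4.7983 km
Sorted: G (4.7983 km) < F (9.0698 km) < D (27.4028 km) < A (36.9895 km) < B (40.4310 km) < E (49.4511 km) < …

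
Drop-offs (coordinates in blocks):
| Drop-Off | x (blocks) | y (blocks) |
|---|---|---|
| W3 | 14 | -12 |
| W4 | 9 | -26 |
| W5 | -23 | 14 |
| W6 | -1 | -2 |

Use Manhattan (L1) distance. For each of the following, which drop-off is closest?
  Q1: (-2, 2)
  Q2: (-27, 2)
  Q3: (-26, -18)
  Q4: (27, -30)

Q1 at (-2, 2):
  W3: 30 blocks
  W4: 39 blocks
  W5: 33 blocks
  W6: 5 blocks
  → nearest: W6 (5 blocks)
Q2 at (-27, 2):
  W3: 55 blocks
  W4: 64 blocks
  W5: 16 blocks
  W6: 30 blocks
  → nearest: W5 (16 blocks)
Q3 at (-26, -18):
  W3: 46 blocks
  W4: 43 blocks
  W5: 35 blocks
  W6: 41 blocks
  → nearest: W5 (35 blocks)
Q4 at (27, -30):
  W3: 31 blocks
  W4: 22 blocks
  W5: 94 blocks
  W6: 56 blocks
  → nearest: W4 (22 blocks)

Q1→W6; Q2→W5; Q3→W5; Q4→W4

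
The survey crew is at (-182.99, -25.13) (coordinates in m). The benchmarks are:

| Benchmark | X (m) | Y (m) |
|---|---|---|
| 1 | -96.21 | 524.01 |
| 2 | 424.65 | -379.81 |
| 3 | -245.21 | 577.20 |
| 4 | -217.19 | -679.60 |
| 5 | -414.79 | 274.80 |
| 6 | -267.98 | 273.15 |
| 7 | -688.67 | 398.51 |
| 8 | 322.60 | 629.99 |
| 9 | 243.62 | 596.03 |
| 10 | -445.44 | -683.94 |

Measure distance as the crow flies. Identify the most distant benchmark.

Distances from (-182.99, -25.13):
1: 555.95 m
2: 703.58 m
3: 605.54 m
4: 655.36 m
5: 379.06 m
6: 310.15 m
7: 659.68 m
8: 827.53 m
9: 753.55 m
10: 709.16 m
Maximum: 8 at 827.53 m.

8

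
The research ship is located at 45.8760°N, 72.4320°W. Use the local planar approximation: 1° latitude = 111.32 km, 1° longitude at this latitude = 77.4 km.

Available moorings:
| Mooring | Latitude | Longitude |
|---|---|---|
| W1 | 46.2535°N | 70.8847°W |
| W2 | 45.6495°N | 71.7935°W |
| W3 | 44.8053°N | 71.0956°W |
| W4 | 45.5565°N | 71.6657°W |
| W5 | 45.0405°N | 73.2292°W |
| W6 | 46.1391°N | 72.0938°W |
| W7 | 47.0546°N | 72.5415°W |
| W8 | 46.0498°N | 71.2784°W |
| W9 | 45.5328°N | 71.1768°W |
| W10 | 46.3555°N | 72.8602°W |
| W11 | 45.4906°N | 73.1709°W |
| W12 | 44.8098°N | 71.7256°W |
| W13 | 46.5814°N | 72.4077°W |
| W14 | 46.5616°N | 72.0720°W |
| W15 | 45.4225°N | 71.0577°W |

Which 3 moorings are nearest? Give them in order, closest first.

Distances from 45.8760°N, 72.4320°W:
W1: √((0.3775·111.32)² + (1.5473·77.4)²) = √(1765.957743 + 14342.701911) = 126.9199 km
W2: √((-0.2265·111.32)² + (0.6385·77.4)²) = √(635.744787 + 2442.326516) = 55.4804 km
W3: √((-1.0707·111.32)² + (1.3364·77.4)²) = √(14206.333335 + 10699.287444) = 157.8151 km
W4: √((-0.3195·111.32)² + (0.7663·77.4)²) = √(1264.992994 + 3517.868267) = 69.1582 km
W5: √((-0.8355·111.32)² + (-0.7972·77.4)²) = √(8650.462022 + 3807.294763) = 111.6143 km
W6: √((0.2631·111.32)² + (0.3382·77.4)²) = √(857.804048 + 685.218576) = 39.2813 km
W7: √((1.1786·111.32)² + (-0.1095·77.4)²) = √(17213.899728 + 71.830710) = 131.4752 km
W8: √((0.1738·111.32)² + (1.1536·77.4)²) = √(374.322506 + 7972.461233) = 91.3607 km
W9: √((-0.3432·111.32)² + (1.2552·77.4)²) = √(1459.623859 + 9438.604370) = 104.3946 km
W10: √((0.4795·111.32)² + (-0.4282·77.4)²) = √(2849.204479 + 1098.437238) = 62.8303 km
W11: √((-0.3854·111.32)² + (-0.7389·77.4)²) = √(1840.644070 + 3270.794468) = 71.4943 km
W12: √((-1.0662·111.32)² + (0.7064·77.4)²) = √(14087.169874 + 2989.394991) = 130.6773 km
W13: √((0.7054·111.32)² + (0.0243·77.4)²) = √(6166.195727 + 3.537484) = 78.5476 km
W14: √((0.6856·111.32)² + (0.3600·77.4)²) = √(5824.893820 + 776.402496) = 81.2484 km
W15: √((-0.4535·111.32)² + (1.3743·77.4)²) = √(2548.595888 + 11314.751347) = 117.7427 km
Sorted: W6 (39.2813 km) < W2 (55.4804 km) < W10 (62.8303 km) < W4 (69.1582 km) < W11 (71.4943 km) < …

W6, W2, W10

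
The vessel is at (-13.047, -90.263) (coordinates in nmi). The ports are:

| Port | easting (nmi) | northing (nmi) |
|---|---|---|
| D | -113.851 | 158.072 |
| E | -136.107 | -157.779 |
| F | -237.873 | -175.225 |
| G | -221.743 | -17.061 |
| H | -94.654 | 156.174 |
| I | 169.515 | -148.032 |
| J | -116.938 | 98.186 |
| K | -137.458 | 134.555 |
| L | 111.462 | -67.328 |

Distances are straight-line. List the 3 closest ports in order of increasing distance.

Distances from (-13.047, -90.263):
D: √((-100.804)² + (248.335)²) = √(10161.44642 + 61670.27223) = 268.014 nmi
E: √((-123.060)² + (-67.516)²) = √(15143.76360 + 4558.41026) = 140.364 nmi
F: √((-224.826)² + (-84.962)²) = √(50546.73028 + 7218.54144) = 240.344 nmi
G: √((-208.696)² + (73.202)²) = √(43554.02042 + 5358.53280) = 221.162 nmi
H: √((-81.607)² + (246.437)²) = √(6659.70245 + 60731.19497) = 259.598 nmi
I: √((182.562)² + (-57.769)²) = √(33328.88384 + 3337.25736) = 191.484 nmi
J: √((-103.891)² + (188.449)²) = √(10793.33988 + 35513.02560) = 215.189 nmi
K: √((-124.411)² + (224.818)²) = √(15478.09692 + 50543.13312) = 256.946 nmi
L: √((124.509)² + (22.935)²) = √(15502.49108 + 526.01423) = 126.604 nmi
Sorted: L (126.604 nmi) < E (140.364 nmi) < I (191.484 nmi) < J (215.189 nmi) < G (221.162 nmi) < …

L, E, I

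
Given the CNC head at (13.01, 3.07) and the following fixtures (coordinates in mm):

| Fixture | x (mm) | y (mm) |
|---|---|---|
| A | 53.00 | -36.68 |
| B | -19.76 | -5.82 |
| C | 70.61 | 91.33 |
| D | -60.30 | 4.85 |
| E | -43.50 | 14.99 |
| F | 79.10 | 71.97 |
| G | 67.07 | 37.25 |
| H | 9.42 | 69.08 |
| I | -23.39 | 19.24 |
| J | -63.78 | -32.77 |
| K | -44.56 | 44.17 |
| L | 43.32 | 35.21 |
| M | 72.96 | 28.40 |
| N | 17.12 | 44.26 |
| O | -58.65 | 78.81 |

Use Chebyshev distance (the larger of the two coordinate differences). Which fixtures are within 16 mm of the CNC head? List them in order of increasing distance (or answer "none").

Distances from (13.01, 3.07):
A: max(|39.99|, |-39.75|) = 39.99 mm
B: max(|-32.77|, |-8.89|) = 32.77 mm
C: max(|57.60|, |88.26|) = 88.26 mm
D: max(|-73.31|, |1.78|) = 73.31 mm
E: max(|-56.51|, |11.92|) = 56.51 mm
F: max(|66.09|, |68.90|) = 68.90 mm
G: max(|54.06|, |34.18|) = 54.06 mm
H: max(|-3.59|, |66.01|) = 66.01 mm
I: max(|-36.40|, |16.17|) = 36.40 mm
J: max(|-76.79|, |-35.84|) = 76.79 mm
K: max(|-57.57|, |41.10|) = 57.57 mm
L: max(|30.31|, |32.14|) = 32.14 mm
M: max(|59.95|, |25.33|) = 59.95 mm
N: max(|4.11|, |41.19|) = 41.19 mm
O: max(|-71.66|, |75.74|) = 75.74 mm
Threshold 16 mm: none within range.

none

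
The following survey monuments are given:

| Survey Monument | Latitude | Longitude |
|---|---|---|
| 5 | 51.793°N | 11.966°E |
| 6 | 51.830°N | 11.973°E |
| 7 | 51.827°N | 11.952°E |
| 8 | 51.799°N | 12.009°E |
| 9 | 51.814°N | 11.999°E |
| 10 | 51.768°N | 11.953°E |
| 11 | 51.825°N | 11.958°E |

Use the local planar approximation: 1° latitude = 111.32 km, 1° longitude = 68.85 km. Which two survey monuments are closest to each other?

Pairwise distances:
5–6: 4.147 km
5–7: 3.906 km
5–8: 3.035 km
5–9: 3.260 km
5–10: 2.923 km
5–11: 3.605 km
6–7: 1.484 km
6–8: 4.249 km
6–9: 2.525 km
6–10: 7.038 km
6–11: 1.173 km
7–8: 5.012 km
7–9: 3.545 km
7–10: 6.568 km
7–11: 0.469 km
8–9: 1.806 km
8–10: 5.174 km
8–11: 4.550 km
9–10: 6.021 km
9–11: 3.077 km
10–11: 6.355 km
Closest pair: 7–11 at 0.469 km.

7 and 11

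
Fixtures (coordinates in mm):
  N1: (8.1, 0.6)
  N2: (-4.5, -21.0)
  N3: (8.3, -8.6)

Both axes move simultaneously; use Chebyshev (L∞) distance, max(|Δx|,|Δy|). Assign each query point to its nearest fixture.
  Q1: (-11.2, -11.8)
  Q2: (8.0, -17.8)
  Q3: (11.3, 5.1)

Q1→N2; Q2→N3; Q3→N1

Q1 at (-11.2, -11.8):
  N1: max(|19.3|, |12.4|) = 19.3000 mm
  N2: max(|6.7|, |-9.2|) = 9.2000 mm
  N3: max(|19.5|, |3.2|) = 19.5000 mm
  → nearest: N2 (9.2000 mm)
Q2 at (8.0, -17.8):
  N1: max(|0.1|, |18.4|) = 18.4000 mm
  N2: max(|-12.5|, |-3.2|) = 12.5000 mm
  N3: max(|0.3|, |9.2|) = 9.2000 mm
  → nearest: N3 (9.2000 mm)
Q3 at (11.3, 5.1):
  N1: max(|-3.2|, |-4.5|) = 4.5000 mm
  N2: max(|-15.8|, |-26.1|) = 26.1000 mm
  N3: max(|-3.0|, |-13.7|) = 13.7000 mm
  → nearest: N1 (4.5000 mm)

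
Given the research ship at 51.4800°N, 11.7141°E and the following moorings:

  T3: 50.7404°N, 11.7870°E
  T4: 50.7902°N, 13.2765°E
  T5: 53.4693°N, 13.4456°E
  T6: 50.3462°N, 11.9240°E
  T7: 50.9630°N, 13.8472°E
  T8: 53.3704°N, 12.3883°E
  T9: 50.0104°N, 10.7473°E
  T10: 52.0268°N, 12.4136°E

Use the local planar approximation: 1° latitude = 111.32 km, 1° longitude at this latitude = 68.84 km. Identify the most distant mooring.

Distances from 51.4800°N, 11.7141°E:
T3: 82.4851 km
T4: 132.1540 km
T5: 251.4904 km
T6: 127.0390 km
T7: 157.7182 km
T8: 215.4966 km
T9: 176.6157 km
T10: 77.6138 km
Maximum: T5 at 251.4904 km.

T5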